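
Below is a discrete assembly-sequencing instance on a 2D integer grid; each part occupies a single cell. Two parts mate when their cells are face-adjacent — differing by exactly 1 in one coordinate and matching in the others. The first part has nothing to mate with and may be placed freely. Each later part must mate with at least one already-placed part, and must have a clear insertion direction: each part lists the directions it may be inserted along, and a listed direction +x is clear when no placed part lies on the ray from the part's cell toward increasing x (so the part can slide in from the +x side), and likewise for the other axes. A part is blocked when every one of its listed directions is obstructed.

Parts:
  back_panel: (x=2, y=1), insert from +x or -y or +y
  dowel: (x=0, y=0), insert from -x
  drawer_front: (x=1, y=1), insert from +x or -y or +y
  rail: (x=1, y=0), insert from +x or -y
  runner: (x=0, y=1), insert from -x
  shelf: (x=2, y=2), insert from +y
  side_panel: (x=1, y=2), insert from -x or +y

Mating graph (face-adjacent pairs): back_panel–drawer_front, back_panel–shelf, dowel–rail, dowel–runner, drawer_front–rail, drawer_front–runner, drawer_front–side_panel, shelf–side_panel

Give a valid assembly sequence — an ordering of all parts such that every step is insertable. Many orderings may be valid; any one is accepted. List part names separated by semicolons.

1. runner@(0, 1) [-x clear] — {runner}
2. dowel@(0, 0) [-x clear] — {dowel, runner}
3. drawer_front@(1, 1) [+x clear] — {dowel, drawer_front, runner}
4. rail@(1, 0) [+x clear] — {dowel, drawer_front, rail, runner}
5. back_panel@(2, 1) [+x clear] — {back_panel, dowel, drawer_front, rail, runner}
6. side_panel@(1, 2) [-x clear] — {back_panel, dowel, drawer_front, rail, runner, side_panel}
7. shelf@(2, 2) [+y clear] — {back_panel, dowel, drawer_front, rail, runner, shelf, side_panel}

runner; dowel; drawer_front; rail; back_panel; side_panel; shelf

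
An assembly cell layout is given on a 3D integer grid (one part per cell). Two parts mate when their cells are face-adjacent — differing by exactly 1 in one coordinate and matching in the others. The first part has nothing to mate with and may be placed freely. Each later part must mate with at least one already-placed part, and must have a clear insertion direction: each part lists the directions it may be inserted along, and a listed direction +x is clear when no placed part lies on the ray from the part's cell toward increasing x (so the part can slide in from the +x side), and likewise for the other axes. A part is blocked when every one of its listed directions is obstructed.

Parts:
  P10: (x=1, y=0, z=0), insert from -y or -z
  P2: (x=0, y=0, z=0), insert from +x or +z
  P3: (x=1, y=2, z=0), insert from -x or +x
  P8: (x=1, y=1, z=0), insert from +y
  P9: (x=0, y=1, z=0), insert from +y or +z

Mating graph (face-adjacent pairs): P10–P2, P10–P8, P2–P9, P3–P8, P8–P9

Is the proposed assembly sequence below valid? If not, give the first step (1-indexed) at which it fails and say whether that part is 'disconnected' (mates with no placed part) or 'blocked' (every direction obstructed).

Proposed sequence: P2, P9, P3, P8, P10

1. P2@(0, 0, 0) [+x clear] — {P2}
2. P9@(0, 1, 0) [+y clear] — {P2, P9}
3. P3@(1, 2, 0) — no placed neighbour ⇒ disconnected

Invalid at step 3 (disconnected)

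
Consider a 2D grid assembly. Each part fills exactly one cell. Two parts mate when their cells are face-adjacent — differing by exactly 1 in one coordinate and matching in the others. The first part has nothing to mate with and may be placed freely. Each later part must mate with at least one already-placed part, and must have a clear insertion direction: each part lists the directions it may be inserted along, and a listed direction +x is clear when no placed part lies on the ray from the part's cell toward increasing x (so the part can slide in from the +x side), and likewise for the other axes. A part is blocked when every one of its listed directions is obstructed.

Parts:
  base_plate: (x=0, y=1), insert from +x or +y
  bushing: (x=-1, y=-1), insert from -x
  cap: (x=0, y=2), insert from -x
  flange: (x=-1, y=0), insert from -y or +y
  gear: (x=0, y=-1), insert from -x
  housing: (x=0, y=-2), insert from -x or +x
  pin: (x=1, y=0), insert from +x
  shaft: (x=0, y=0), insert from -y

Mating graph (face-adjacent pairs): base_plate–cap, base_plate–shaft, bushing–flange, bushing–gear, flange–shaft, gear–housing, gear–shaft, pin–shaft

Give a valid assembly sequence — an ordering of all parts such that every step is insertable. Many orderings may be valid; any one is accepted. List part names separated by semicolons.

1. pin@(1, 0) [+x clear] — {pin}
2. shaft@(0, 0) [-y clear] — {pin, shaft}
3. flange@(-1, 0) [-y clear] — {flange, pin, shaft}
4. base_plate@(0, 1) [+x clear] — {base_plate, flange, pin, shaft}
5. gear@(0, -1) [-x clear] — {base_plate, flange, gear, pin, shaft}
6. housing@(0, -2) [-x clear] — {base_plate, flange, gear, housing, pin, shaft}
7. bushing@(-1, -1) [-x clear] — {base_plate, bushing, flange, gear, housing, pin, shaft}
8. cap@(0, 2) [-x clear] — {base_plate, bushing, cap, flange, gear, housing, pin, shaft}

pin; shaft; flange; base_plate; gear; housing; bushing; cap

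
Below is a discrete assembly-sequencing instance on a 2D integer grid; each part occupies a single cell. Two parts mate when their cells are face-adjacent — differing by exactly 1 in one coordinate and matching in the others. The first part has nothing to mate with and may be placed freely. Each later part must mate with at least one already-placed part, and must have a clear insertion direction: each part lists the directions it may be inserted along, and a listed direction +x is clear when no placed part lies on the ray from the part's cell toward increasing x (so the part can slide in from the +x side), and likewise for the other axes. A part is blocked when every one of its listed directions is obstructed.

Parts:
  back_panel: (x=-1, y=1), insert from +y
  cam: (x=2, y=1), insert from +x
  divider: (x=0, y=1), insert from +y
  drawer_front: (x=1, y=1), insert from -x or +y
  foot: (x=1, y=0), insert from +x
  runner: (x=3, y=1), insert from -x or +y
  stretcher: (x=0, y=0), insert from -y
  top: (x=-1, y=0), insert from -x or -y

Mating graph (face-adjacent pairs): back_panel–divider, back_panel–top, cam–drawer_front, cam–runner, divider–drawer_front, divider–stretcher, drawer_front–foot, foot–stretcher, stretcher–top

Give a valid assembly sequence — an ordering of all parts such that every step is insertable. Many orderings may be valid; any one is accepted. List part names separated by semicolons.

1. stretcher@(0, 0) [-y clear] — {stretcher}
2. top@(-1, 0) [-x clear] — {stretcher, top}
3. back_panel@(-1, 1) [+y clear] — {back_panel, stretcher, top}
4. foot@(1, 0) [+x clear] — {back_panel, foot, stretcher, top}
5. drawer_front@(1, 1) [+y clear] — {back_panel, drawer_front, foot, stretcher, top}
6. cam@(2, 1) [+x clear] — {back_panel, cam, drawer_front, foot, stretcher, top}
7. runner@(3, 1) [+y clear] — {back_panel, cam, drawer_front, foot, runner, stretcher, top}
8. divider@(0, 1) [+y clear] — {back_panel, cam, divider, drawer_front, foot, runner, stretcher, top}

stretcher; top; back_panel; foot; drawer_front; cam; runner; divider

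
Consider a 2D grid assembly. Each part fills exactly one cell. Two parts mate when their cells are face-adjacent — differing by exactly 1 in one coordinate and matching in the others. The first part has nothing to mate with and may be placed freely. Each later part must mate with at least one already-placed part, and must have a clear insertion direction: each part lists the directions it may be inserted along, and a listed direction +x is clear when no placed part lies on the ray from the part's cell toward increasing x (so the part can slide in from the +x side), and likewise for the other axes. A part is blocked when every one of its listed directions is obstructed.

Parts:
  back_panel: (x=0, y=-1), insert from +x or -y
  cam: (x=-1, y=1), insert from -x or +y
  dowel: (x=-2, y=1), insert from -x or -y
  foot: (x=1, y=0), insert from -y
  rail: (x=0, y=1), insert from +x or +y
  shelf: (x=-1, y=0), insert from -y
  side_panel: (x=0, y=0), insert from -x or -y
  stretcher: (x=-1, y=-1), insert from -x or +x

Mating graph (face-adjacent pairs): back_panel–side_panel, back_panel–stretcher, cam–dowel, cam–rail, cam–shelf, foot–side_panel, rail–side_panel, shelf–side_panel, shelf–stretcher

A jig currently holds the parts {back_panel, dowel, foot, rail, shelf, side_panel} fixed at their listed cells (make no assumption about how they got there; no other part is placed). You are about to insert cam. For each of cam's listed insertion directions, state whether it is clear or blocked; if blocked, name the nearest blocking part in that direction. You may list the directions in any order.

+y: clear; -x: blocked by dowel

-x: nearest on ray is dowel@(-2, 1) ⇒ blocked
+y: ray from cam(-1, 1) has no placed part ⇒ clear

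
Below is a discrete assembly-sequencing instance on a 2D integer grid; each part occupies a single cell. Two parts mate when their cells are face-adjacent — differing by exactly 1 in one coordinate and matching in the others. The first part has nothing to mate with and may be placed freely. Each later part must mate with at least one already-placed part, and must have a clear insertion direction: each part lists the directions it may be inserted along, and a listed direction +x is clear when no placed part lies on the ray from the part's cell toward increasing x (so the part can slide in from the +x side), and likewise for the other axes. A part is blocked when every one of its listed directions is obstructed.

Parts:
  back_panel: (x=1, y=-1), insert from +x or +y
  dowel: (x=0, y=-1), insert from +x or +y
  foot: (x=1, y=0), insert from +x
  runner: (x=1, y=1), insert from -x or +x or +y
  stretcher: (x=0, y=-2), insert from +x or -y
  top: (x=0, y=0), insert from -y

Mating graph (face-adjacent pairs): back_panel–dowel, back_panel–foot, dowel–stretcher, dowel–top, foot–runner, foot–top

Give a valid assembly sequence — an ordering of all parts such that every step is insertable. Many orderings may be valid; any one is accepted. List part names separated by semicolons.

1. foot@(1, 0) [+x clear] — {foot}
2. runner@(1, 1) [-x clear] — {foot, runner}
3. top@(0, 0) [-y clear] — {foot, runner, top}
4. dowel@(0, -1) [+x clear] — {dowel, foot, runner, top}
5. back_panel@(1, -1) [+x clear] — {back_panel, dowel, foot, runner, top}
6. stretcher@(0, -2) [+x clear] — {back_panel, dowel, foot, runner, stretcher, top}

foot; runner; top; dowel; back_panel; stretcher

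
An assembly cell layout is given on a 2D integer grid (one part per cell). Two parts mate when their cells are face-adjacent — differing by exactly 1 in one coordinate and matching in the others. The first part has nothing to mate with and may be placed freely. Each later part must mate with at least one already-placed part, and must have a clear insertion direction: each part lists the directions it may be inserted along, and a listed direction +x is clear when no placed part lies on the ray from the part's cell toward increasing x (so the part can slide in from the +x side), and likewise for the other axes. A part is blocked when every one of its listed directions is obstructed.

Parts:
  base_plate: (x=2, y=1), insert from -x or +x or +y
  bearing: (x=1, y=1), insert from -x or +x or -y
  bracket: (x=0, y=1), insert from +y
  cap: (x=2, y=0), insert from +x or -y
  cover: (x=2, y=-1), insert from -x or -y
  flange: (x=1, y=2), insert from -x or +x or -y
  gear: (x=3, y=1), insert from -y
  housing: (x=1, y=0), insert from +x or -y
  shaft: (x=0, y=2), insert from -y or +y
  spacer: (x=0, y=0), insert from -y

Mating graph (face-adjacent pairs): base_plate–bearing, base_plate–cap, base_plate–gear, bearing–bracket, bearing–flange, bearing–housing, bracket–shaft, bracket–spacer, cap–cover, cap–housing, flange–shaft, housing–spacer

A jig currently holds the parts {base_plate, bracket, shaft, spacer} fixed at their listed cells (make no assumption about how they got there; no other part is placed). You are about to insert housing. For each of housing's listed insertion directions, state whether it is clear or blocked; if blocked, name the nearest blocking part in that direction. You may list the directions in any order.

+x: clear; -y: clear

+x: ray from housing(1, 0) has no placed part ⇒ clear
-y: ray from housing(1, 0) has no placed part ⇒ clear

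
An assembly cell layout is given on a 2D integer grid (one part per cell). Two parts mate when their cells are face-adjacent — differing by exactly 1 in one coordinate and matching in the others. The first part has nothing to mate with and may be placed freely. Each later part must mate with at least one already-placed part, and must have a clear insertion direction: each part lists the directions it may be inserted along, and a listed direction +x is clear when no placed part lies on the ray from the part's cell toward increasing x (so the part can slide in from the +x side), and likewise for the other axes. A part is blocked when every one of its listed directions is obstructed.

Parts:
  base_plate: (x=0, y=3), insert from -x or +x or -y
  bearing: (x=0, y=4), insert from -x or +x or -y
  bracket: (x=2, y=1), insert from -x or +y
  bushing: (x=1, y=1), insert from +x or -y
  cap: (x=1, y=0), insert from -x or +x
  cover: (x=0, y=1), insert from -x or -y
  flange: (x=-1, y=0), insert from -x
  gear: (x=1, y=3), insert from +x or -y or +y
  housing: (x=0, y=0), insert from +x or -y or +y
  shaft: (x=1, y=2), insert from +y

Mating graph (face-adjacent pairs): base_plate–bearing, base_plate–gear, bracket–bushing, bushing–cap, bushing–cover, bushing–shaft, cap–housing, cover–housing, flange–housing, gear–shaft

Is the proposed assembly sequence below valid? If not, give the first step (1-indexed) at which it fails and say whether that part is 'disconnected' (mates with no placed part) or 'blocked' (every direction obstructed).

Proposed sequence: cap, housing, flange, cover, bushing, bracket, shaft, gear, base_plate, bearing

1. cap@(1, 0) [-x clear] — {cap}
2. housing@(0, 0) [-y clear] — {cap, housing}
3. flange@(-1, 0) [-x clear] — {cap, flange, housing}
4. cover@(0, 1) [-x clear] — {cap, cover, flange, housing}
5. bushing@(1, 1) [+x clear] — {bushing, cap, cover, flange, housing}
6. bracket@(2, 1) [+y clear] — {bracket, bushing, cap, cover, flange, housing}
7. shaft@(1, 2) [+y clear] — {bracket, bushing, cap, cover, flange, housing, shaft}
8. gear@(1, 3) [+x clear] — {bracket, bushing, cap, cover, flange, gear, housing, shaft}
9. base_plate@(0, 3) [-x clear] — {base_plate, bracket, bushing, cap, cover, flange, gear, housing, shaft}
10. bearing@(0, 4) [-x clear] — {base_plate, bearing, bracket, bushing, cap, cover, flange, gear, housing, shaft}

Valid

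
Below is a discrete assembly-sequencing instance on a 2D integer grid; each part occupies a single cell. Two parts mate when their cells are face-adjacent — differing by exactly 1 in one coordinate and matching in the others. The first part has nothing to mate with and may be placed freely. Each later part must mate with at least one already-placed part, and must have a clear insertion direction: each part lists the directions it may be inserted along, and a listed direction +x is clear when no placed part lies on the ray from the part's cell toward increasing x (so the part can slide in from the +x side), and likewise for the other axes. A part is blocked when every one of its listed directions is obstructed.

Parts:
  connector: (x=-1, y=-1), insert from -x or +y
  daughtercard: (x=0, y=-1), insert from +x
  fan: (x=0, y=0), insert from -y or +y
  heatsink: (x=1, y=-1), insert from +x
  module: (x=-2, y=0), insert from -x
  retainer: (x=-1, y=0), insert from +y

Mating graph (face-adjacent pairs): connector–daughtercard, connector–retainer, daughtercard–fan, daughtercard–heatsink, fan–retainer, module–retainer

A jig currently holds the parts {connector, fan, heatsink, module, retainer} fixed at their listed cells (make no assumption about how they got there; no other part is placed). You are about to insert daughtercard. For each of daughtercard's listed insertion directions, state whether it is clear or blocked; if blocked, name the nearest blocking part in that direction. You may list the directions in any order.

+x: nearest on ray is heatsink@(1, -1) ⇒ blocked

+x: blocked by heatsink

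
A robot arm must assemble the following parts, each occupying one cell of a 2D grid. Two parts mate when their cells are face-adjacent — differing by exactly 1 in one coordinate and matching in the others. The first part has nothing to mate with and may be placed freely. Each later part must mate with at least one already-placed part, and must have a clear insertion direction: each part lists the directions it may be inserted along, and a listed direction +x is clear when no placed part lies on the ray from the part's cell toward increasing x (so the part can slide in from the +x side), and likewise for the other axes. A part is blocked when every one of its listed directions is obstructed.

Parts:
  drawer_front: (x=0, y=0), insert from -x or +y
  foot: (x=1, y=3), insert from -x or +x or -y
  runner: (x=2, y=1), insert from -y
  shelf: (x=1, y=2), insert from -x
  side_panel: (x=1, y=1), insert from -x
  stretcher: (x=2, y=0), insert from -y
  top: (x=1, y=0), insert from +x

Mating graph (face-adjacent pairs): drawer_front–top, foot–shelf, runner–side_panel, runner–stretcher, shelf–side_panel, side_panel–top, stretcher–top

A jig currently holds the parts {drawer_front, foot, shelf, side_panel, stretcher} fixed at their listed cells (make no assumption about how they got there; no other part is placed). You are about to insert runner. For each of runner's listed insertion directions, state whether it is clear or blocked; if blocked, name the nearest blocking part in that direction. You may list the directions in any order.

-y: nearest on ray is stretcher@(2, 0) ⇒ blocked

-y: blocked by stretcher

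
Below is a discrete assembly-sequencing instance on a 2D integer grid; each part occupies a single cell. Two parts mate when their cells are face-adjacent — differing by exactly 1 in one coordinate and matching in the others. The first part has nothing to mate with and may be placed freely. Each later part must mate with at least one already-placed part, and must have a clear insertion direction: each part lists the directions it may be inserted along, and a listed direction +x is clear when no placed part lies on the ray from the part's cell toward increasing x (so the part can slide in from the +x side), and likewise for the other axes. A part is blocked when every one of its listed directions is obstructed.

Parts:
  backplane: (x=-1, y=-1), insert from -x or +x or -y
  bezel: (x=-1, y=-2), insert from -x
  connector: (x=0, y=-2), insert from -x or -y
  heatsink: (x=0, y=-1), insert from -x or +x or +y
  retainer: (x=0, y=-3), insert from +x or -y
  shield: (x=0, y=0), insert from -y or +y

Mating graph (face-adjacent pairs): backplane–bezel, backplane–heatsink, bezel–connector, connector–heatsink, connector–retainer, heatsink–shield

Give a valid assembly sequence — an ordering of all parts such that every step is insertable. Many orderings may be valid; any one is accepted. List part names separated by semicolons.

backplane; heatsink; connector; retainer; bezel; shield

1. backplane@(-1, -1) [-x clear] — {backplane}
2. heatsink@(0, -1) [+x clear] — {backplane, heatsink}
3. connector@(0, -2) [-x clear] — {backplane, connector, heatsink}
4. retainer@(0, -3) [+x clear] — {backplane, connector, heatsink, retainer}
5. bezel@(-1, -2) [-x clear] — {backplane, bezel, connector, heatsink, retainer}
6. shield@(0, 0) [+y clear] — {backplane, bezel, connector, heatsink, retainer, shield}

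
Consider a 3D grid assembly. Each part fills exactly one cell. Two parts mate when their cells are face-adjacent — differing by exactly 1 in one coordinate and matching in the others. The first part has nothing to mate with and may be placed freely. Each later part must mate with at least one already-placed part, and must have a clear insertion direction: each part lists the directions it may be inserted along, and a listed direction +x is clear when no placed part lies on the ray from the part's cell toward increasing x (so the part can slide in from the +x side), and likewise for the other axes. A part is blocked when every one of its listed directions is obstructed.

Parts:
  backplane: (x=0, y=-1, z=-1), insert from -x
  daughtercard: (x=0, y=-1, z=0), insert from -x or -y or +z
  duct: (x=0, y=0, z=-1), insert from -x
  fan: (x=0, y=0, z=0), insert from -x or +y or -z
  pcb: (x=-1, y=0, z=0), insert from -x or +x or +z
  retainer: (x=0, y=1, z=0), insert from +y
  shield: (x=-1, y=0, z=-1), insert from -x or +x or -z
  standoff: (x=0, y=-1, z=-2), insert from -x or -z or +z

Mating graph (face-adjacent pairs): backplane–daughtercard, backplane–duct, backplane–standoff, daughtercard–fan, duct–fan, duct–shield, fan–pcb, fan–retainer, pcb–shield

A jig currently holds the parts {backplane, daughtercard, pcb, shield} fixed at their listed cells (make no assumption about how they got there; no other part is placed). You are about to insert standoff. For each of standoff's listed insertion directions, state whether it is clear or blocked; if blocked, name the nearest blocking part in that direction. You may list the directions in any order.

-x: ray from standoff(0, -1, -2) has no placed part ⇒ clear
-z: ray from standoff(0, -1, -2) has no placed part ⇒ clear
+z: nearest on ray is backplane@(0, -1, -1) ⇒ blocked

+z: blocked by backplane; -x: clear; -z: clear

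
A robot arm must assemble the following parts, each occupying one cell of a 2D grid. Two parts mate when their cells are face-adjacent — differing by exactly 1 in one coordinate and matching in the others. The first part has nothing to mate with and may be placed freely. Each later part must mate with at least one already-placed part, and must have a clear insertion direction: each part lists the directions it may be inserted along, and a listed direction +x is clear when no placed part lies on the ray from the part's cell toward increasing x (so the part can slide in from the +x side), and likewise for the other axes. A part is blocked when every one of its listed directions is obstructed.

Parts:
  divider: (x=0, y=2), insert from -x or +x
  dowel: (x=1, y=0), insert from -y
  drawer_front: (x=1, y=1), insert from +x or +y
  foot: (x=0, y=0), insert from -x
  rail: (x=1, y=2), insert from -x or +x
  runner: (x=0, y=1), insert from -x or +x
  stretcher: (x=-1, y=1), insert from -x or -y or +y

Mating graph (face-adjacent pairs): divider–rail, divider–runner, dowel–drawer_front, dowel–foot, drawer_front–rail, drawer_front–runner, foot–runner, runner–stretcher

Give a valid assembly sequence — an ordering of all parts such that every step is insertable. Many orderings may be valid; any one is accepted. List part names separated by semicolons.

runner; foot; dowel; divider; stretcher; drawer_front; rail

1. runner@(0, 1) [-x clear] — {runner}
2. foot@(0, 0) [-x clear] — {foot, runner}
3. dowel@(1, 0) [-y clear] — {dowel, foot, runner}
4. divider@(0, 2) [-x clear] — {divider, dowel, foot, runner}
5. stretcher@(-1, 1) [-x clear] — {divider, dowel, foot, runner, stretcher}
6. drawer_front@(1, 1) [+x clear] — {divider, dowel, drawer_front, foot, runner, stretcher}
7. rail@(1, 2) [+x clear] — {divider, dowel, drawer_front, foot, rail, runner, stretcher}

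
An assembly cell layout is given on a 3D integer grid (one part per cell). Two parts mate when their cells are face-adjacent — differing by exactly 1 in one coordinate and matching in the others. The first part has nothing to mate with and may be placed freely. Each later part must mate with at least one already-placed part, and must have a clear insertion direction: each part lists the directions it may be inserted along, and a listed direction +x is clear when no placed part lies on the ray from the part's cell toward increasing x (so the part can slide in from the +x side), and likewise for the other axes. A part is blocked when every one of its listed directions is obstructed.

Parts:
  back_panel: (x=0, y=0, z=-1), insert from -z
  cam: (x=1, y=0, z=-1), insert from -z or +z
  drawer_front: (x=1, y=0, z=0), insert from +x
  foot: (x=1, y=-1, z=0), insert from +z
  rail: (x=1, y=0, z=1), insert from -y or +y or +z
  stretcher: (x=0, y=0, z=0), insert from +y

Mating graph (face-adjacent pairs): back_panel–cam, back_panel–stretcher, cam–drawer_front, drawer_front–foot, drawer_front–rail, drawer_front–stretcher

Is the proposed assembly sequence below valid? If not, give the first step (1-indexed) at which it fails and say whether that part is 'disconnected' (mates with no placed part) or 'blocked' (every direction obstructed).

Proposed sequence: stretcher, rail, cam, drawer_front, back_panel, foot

1. stretcher@(0, 0, 0) [+y clear] — {stretcher}
2. rail@(1, 0, 1) — no placed neighbour ⇒ disconnected

Invalid at step 2 (disconnected)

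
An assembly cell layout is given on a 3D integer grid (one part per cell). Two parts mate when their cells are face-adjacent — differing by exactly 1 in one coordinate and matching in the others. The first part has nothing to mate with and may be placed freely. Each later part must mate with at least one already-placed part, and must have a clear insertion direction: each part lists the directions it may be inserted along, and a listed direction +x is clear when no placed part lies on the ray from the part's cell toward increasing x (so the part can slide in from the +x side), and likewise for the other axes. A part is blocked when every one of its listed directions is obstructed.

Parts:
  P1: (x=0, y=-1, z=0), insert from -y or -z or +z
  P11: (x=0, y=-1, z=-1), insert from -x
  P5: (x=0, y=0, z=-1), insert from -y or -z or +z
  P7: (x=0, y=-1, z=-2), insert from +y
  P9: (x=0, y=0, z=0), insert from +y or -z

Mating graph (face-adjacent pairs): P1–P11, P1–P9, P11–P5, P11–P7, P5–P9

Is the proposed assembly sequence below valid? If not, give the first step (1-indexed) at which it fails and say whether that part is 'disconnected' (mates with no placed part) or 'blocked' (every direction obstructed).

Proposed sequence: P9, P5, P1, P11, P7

Valid

1. P9@(0, 0, 0) [+y clear] — {P9}
2. P5@(0, 0, -1) [-y clear] — {P5, P9}
3. P1@(0, -1, 0) [-y clear] — {P1, P5, P9}
4. P11@(0, -1, -1) [-x clear] — {P1, P11, P5, P9}
5. P7@(0, -1, -2) [+y clear] — {P1, P11, P5, P7, P9}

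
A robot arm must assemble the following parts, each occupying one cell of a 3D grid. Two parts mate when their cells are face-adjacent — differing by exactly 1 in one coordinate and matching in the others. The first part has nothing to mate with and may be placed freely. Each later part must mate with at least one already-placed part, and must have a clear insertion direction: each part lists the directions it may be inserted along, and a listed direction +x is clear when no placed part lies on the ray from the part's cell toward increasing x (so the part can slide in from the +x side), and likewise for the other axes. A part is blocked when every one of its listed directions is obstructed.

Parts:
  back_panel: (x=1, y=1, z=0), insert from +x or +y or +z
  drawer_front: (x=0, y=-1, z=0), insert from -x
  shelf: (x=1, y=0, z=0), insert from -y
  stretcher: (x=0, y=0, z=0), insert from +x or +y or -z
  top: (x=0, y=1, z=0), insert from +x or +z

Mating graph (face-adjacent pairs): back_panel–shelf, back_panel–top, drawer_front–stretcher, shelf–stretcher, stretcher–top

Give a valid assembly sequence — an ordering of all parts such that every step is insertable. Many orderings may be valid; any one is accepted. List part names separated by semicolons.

stretcher; drawer_front; shelf; top; back_panel

1. stretcher@(0, 0, 0) [+x clear] — {stretcher}
2. drawer_front@(0, -1, 0) [-x clear] — {drawer_front, stretcher}
3. shelf@(1, 0, 0) [-y clear] — {drawer_front, shelf, stretcher}
4. top@(0, 1, 0) [+x clear] — {drawer_front, shelf, stretcher, top}
5. back_panel@(1, 1, 0) [+x clear] — {back_panel, drawer_front, shelf, stretcher, top}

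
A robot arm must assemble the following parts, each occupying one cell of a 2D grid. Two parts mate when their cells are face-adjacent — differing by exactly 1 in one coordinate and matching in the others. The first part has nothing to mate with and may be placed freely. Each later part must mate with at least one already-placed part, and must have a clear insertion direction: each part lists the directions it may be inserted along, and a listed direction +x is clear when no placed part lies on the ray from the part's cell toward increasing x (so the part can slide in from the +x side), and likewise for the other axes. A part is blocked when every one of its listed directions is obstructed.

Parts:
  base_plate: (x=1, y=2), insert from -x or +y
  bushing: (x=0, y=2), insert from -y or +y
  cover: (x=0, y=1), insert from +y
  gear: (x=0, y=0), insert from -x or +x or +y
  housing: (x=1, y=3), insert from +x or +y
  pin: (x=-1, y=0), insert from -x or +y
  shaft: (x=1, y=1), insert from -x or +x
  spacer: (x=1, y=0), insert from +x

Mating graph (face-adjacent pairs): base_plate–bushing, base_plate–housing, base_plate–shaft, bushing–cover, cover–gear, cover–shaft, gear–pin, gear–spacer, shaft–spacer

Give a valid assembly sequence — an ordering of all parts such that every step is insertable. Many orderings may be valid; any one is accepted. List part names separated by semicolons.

1. housing@(1, 3) [+x clear] — {housing}
2. base_plate@(1, 2) [-x clear] — {base_plate, housing}
3. shaft@(1, 1) [-x clear] — {base_plate, housing, shaft}
4. spacer@(1, 0) [+x clear] — {base_plate, housing, shaft, spacer}
5. gear@(0, 0) [-x clear] — {base_plate, gear, housing, shaft, spacer}
6. pin@(-1, 0) [-x clear] — {base_plate, gear, housing, pin, shaft, spacer}
7. cover@(0, 1) [+y clear] — {base_plate, cover, gear, housing, pin, shaft, spacer}
8. bushing@(0, 2) [+y clear] — {base_plate, bushing, cover, gear, housing, pin, shaft, spacer}

housing; base_plate; shaft; spacer; gear; pin; cover; bushing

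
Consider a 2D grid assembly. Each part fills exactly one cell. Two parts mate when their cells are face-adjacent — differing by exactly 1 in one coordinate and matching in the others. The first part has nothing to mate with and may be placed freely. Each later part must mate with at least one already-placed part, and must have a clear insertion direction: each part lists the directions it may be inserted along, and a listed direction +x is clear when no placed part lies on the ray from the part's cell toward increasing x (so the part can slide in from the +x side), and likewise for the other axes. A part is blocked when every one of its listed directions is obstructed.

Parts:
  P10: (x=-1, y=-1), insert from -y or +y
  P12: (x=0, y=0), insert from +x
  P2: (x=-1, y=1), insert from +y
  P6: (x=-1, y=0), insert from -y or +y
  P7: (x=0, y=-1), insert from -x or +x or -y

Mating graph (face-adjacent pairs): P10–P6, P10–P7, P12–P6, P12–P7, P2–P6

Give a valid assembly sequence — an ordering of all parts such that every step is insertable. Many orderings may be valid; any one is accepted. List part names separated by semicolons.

P10; P6; P12; P2; P7

1. P10@(-1, -1) [-y clear] — {P10}
2. P6@(-1, 0) [+y clear] — {P10, P6}
3. P12@(0, 0) [+x clear] — {P10, P12, P6}
4. P2@(-1, 1) [+y clear] — {P10, P12, P2, P6}
5. P7@(0, -1) [+x clear] — {P10, P12, P2, P6, P7}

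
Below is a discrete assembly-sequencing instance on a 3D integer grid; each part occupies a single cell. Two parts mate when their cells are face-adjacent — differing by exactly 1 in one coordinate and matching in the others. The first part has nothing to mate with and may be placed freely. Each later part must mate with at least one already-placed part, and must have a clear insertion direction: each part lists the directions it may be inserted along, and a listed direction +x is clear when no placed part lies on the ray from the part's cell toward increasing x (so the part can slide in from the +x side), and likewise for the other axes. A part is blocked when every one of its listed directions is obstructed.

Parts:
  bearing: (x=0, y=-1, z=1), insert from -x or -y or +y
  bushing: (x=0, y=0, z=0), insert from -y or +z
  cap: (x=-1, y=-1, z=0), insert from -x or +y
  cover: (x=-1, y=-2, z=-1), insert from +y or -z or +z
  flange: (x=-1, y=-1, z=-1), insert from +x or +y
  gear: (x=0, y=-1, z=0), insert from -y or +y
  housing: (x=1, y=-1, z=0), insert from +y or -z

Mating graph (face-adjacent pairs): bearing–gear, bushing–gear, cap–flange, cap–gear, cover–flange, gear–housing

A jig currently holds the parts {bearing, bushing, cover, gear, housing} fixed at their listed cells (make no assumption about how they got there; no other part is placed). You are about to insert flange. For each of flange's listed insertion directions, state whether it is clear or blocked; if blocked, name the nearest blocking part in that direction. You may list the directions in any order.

+x: ray from flange(-1, -1, -1) has no placed part ⇒ clear
+y: ray from flange(-1, -1, -1) has no placed part ⇒ clear

+x: clear; +y: clear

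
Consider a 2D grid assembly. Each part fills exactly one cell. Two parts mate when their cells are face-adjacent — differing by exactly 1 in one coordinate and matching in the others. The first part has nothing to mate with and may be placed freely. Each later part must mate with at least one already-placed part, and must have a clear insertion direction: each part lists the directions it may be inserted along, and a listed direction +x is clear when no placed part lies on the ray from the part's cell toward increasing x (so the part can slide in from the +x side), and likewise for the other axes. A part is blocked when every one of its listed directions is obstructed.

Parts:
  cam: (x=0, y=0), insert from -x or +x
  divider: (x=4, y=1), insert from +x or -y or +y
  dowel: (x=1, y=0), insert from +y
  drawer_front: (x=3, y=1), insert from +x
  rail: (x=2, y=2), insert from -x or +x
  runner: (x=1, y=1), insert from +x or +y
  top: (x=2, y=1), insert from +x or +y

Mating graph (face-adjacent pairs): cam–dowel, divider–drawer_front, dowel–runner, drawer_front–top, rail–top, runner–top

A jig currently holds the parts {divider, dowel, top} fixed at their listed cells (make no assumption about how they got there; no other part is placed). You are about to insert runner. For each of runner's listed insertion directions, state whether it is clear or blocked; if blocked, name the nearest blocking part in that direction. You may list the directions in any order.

+x: nearest on ray is top@(2, 1) ⇒ blocked
+y: ray from runner(1, 1) has no placed part ⇒ clear

+x: blocked by top; +y: clear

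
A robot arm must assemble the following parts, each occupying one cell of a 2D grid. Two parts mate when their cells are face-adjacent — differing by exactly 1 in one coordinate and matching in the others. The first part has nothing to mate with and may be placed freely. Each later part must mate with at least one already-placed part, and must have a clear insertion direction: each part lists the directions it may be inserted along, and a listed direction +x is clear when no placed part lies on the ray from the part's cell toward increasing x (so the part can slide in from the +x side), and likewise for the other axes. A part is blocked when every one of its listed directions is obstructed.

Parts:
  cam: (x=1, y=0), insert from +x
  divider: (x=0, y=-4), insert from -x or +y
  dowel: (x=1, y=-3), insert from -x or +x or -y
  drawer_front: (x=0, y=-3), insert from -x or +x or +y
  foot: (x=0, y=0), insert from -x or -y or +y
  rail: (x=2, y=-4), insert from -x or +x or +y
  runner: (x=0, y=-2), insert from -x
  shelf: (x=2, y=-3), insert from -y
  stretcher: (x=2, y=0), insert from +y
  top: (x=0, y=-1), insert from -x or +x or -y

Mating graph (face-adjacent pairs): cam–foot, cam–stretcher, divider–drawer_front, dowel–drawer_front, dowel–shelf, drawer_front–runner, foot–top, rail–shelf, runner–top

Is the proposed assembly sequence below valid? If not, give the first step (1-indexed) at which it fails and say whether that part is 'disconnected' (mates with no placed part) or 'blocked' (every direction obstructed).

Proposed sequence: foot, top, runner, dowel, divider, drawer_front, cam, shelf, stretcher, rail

1. foot@(0, 0) [-x clear] — {foot}
2. top@(0, -1) [-x clear] — {foot, top}
3. runner@(0, -2) [-x clear] — {foot, runner, top}
4. dowel@(1, -3) — no placed neighbour ⇒ disconnected

Invalid at step 4 (disconnected)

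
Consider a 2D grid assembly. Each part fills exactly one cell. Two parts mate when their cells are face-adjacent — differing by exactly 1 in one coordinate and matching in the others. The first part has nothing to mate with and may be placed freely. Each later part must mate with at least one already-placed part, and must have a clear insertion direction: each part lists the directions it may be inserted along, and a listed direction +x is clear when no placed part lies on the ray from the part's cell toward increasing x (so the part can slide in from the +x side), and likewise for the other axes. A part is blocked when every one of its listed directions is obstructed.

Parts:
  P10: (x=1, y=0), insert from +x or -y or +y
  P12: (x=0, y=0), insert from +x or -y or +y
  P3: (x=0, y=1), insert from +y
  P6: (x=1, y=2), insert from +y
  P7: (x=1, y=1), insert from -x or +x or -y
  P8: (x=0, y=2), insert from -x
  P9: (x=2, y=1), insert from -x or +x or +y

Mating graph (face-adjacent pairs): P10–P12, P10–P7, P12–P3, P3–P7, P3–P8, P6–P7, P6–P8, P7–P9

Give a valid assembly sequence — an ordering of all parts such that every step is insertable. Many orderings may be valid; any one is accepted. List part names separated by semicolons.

1. P10@(1, 0) [+x clear] — {P10}
2. P7@(1, 1) [-x clear] — {P10, P7}
3. P6@(1, 2) [+y clear] — {P10, P6, P7}
4. P3@(0, 1) [+y clear] — {P10, P3, P6, P7}
5. P8@(0, 2) [-x clear] — {P10, P3, P6, P7, P8}
6. P9@(2, 1) [+x clear] — {P10, P3, P6, P7, P8, P9}
7. P12@(0, 0) [-y clear] — {P10, P12, P3, P6, P7, P8, P9}

P10; P7; P6; P3; P8; P9; P12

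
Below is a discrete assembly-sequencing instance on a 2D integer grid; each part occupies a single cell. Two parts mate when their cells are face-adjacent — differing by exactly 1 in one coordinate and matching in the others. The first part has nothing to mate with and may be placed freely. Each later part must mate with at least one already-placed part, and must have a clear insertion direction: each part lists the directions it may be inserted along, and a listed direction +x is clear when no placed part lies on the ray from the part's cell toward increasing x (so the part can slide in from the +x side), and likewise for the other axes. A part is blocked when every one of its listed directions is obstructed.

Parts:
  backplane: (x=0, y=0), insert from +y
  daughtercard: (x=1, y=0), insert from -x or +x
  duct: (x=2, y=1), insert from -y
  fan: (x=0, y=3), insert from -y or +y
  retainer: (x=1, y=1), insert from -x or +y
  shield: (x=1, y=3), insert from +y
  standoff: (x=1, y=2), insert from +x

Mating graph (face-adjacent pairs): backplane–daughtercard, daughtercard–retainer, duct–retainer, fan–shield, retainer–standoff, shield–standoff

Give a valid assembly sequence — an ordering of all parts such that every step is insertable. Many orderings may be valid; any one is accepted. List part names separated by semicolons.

backplane; daughtercard; retainer; duct; standoff; shield; fan

1. backplane@(0, 0) [+y clear] — {backplane}
2. daughtercard@(1, 0) [+x clear] — {backplane, daughtercard}
3. retainer@(1, 1) [-x clear] — {backplane, daughtercard, retainer}
4. duct@(2, 1) [-y clear] — {backplane, daughtercard, duct, retainer}
5. standoff@(1, 2) [+x clear] — {backplane, daughtercard, duct, retainer, standoff}
6. shield@(1, 3) [+y clear] — {backplane, daughtercard, duct, retainer, shield, standoff}
7. fan@(0, 3) [+y clear] — {backplane, daughtercard, duct, fan, retainer, shield, standoff}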